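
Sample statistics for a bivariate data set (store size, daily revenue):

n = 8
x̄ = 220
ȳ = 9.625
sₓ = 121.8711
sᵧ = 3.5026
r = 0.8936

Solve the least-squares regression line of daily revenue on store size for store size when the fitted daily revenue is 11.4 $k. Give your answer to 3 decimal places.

289.114

b = r · sᵧ/sₓ = 0.8936 · 3.5026/121.8711 = 0.025682
a = ȳ − b·x̄ = 9.625 − 0.025682·220 = 3.974906
Set a + b·x = 11.4: x = (11.4 − 3.974906) / 0.025682 = 289.113898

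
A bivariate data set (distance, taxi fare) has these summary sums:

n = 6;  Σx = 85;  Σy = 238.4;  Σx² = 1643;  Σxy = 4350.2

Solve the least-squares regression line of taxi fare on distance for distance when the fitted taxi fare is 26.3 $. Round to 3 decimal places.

Sxx = Σx² − (Σx)²/n = 1643 − 1204.166667 = 438.833333
Sxy = Σxy − (Σx)(Σy)/n = 4350.2 − 3377.333333 = 972.866667
b = Sxy/Sxx = 972.866667/438.833333 = 2.216939
a = ȳ − b·x̄ = 39.733333 − 2.216939·14.166667 = 8.326700
Set a + b·x = 26.3: x = (26.3 − 8.326700) / 2.216939 = 8.107260

8.107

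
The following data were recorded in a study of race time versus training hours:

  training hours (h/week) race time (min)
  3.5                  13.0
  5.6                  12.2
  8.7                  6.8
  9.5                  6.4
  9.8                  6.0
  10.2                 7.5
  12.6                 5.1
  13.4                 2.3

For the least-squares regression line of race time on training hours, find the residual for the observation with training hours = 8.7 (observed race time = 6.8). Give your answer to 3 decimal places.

-1.092

n = 8, Σx = 73.3, Σy = 59.3, Σxy = 464.16, Σx² = 747.95
Sxx = Σx² − (Σx)²/n = 747.95 − 671.61125 = 76.33875
Sxy = Σxy − (Σx)(Σy)/n = 464.16 − 543.33625 = -79.17625
b = Sxy/Sxx = -79.17625/76.33875 = -1.037170
a = ȳ − b·x̄ = 7.4125 − (-1.037170)·9.1625 = 16.915569
ŷ(8.7) = 16.915569 + (-1.037170)·8.7 = 7.892191
residual = y − ŷ = 6.8 − 7.892191 = -1.092191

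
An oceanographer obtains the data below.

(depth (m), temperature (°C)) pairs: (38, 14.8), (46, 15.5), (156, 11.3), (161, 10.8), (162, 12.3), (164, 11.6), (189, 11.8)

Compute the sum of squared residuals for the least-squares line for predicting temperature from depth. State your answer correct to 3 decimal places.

n = 7, Σx = 916, Σy = 88.1, Σxy = 10902.2, Σx² = 142678, Σy² = 1128.71
Sxx = Σx² − (Σx)²/n = 142678 − 119865.142857 = 22812.857143
Sxy = Σxy − (Σx)(Σy)/n = 10902.2 − 11528.514286 = -626.314286
Syy = Σy² − (Σy)²/n = 1128.71 − 1108.801429 = 19.908571
b = Sxy/Sxx = -626.314286/22812.857143 = -0.027454
SSE = Syy − b·Sxy = 19.908571 − (-0.027454)·(-626.314286) = 2.713462

2.713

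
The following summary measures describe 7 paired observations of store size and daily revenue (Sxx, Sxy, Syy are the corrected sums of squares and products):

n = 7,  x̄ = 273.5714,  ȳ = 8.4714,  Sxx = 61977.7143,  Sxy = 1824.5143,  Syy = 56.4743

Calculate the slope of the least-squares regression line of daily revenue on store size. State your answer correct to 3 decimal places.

0.029

b = Sxy/Sxx = 1824.5143/61977.7143 = 0.029438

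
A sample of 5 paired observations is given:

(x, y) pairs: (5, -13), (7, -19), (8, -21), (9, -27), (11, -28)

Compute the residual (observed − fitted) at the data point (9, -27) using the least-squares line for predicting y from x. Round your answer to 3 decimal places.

n = 5, Σx = 40, Σy = -108, Σxy = -917, Σx² = 340
Sxx = Σx² − (Σx)²/n = 340 − 320 = 20
Sxy = Σxy − (Σx)(Σy)/n = -917 − (-864) = -53
b = Sxy/Sxx = -53/20 = -2.65
a = ȳ − b·x̄ = -21.6 − (-2.65)·8 = -0.4
ŷ(9) = -0.4 + (-2.65)·9 = -24.25
residual = y − ŷ = -27 − (-24.25) = -2.75

-2.750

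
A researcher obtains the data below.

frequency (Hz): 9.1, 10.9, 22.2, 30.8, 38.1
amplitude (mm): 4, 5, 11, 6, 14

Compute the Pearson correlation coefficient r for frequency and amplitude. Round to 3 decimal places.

0.764

n = 5, Σx = 111.1, Σy = 40, Σxy = 1053.3, Σx² = 3094.71, Σy² = 394
Sxx = Σx² − (Σx)²/n = 3094.71 − 2468.642 = 626.068
Sxy = Σxy − (Σx)(Σy)/n = 1053.3 − 888.8 = 164.5
Syy = Σy² − (Σy)²/n = 394 − 320 = 74
r = Sxy/√(Sxx·Syy) = 164.5/√(46329.032) = 164.5/215.241799 = 0.764257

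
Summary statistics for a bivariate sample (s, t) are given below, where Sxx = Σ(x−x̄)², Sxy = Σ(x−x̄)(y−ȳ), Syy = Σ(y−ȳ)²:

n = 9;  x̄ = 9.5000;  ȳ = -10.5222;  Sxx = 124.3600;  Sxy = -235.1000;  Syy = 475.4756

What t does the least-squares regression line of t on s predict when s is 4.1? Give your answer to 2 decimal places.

-0.31

b = Sxy/Sxx = -235.1/124.36 = -1.890479
a = ȳ − b·x̄ = -10.5222 − (-1.890479)·9.5 = 7.437353
ŷ(4.1) = a + b·4.1 = 7.437353 + (-1.890479)·4.1 = -0.313612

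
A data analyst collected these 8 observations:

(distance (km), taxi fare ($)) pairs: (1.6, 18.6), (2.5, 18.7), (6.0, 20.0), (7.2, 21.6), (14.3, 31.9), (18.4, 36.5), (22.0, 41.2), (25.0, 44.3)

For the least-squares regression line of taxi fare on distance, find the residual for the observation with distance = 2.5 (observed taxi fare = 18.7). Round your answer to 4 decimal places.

0.8795

n = 8, Σx = 97, Σy = 232.8, Σxy = 3493.7, Σx² = 1748.7
Sxx = Σx² − (Σx)²/n = 1748.7 − 1176.125 = 572.575
Sxy = Σxy − (Σx)(Σy)/n = 3493.7 − 2822.7 = 671
b = Sxy/Sxx = 671/572.575 = 1.171899
a = ȳ − b·x̄ = 29.1 − 1.171899·12.125 = 14.890726
ŷ(2.5) = 14.890726 + 1.171899·2.5 = 17.820473
residual = y − ŷ = 18.7 − 17.820473 = 0.879527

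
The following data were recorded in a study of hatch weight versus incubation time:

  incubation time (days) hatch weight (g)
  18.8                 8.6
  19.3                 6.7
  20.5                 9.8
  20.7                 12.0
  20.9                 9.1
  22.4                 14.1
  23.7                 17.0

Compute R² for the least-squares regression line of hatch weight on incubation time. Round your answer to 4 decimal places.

0.8644

n = 7, Σx = 146.3, Σy = 77.3, Σxy = 1649.22, Σx² = 3074.93, Σy² = 929.51
Sxx = Σx² − (Σx)²/n = 3074.93 − 3057.67 = 17.26
Sxy = Σxy − (Σx)(Σy)/n = 1649.22 − 1615.57 = 33.65
Syy = Σy² − (Σy)²/n = 929.51 − 853.612857 = 75.897143
R² = Sxy²/(Sxx·Syy) = (33.65)²/(17.26·75.897143) = 0.864378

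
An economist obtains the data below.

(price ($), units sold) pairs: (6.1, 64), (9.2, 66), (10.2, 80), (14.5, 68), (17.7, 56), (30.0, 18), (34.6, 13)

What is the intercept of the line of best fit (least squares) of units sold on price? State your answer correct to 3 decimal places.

n = 7, Σx = 122.3, Σy = 365, Σxy = 4780.6, Σx² = 2846.59
Sxx = Σx² − (Σx)²/n = 2846.59 − 2136.755714 = 709.834286
Sxy = Σxy − (Σx)(Σy)/n = 4780.6 − 6377.071429 = -1596.471429
b = Sxy/Sxx = -1596.471429/709.834286 = -2.249076
a = ȳ − b·x̄ = 52.142857 − (-2.249076)·17.471429 = 91.437432

91.437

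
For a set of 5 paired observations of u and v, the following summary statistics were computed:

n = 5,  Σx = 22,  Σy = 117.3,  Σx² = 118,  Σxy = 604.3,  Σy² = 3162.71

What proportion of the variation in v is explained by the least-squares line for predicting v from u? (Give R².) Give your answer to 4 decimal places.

0.8927

Sxx = Σx² − (Σx)²/n = 118 − 96.8 = 21.2
Sxy = Σxy − (Σx)(Σy)/n = 604.3 − 516.12 = 88.18
Syy = Σy² − (Σy)²/n = 3162.71 − 2751.858 = 410.852
R² = Sxy²/(Sxx·Syy) = (88.18)²/(21.2·410.852) = 0.892728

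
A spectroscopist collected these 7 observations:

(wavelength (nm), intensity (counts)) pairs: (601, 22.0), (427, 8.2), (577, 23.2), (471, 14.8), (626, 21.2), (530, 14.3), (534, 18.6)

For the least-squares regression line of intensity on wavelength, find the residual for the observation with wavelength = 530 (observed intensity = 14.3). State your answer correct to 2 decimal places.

-2.62

n = 7, Σx = 3766, Σy = 122.3, Σxy = 67863.2, Σx² = 2056232
Sxx = Σx² − (Σx)²/n = 2056232 − 2026108 = 30124
Sxy = Σxy − (Σx)(Σy)/n = 67863.2 − 65797.4 = 2065.8
b = Sxy/Sxx = 2065.8/30124 = 0.068577
a = ȳ − b·x̄ = 17.471429 − 0.068577·538 = -19.422755
ŷ(530) = -19.422755 + 0.068577·530 = 16.922816
residual = y − ŷ = 14.3 − 16.922816 = -2.622816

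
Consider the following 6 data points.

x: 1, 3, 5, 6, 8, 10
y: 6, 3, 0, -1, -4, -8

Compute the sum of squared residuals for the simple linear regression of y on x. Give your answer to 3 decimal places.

n = 6, Σx = 33, Σy = -4, Σxy = -103, Σx² = 235, Σy² = 126
Sxx = Σx² − (Σx)²/n = 235 − 181.5 = 53.5
Sxy = Σxy − (Σx)(Σy)/n = -103 − (-22) = -81
Syy = Σy² − (Σy)²/n = 126 − 2.666667 = 123.333333
b = Sxy/Sxx = -81/53.5 = -1.514019
SSE = Syy − b·Sxy = 123.333333 − (-1.514019)·(-81) = 0.697819

0.698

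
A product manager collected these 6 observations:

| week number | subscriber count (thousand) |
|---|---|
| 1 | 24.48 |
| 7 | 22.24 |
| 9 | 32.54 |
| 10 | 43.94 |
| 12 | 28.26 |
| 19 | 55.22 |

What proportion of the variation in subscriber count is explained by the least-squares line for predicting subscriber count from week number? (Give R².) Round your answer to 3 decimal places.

0.644

n = 6, Σx = 58, Σy = 206.68, Σxy = 2300.72, Σx² = 736, Σy² = 7931.3392
Sxx = Σx² − (Σx)²/n = 736 − 560.666667 = 175.333333
Sxy = Σxy − (Σx)(Σy)/n = 2300.72 − 1997.906667 = 302.813333
Syy = Σy² − (Σy)²/n = 7931.3392 − 7119.437067 = 811.902133
R² = Sxy²/(Sxx·Syy) = (302.813333)²/(175.333333·811.902133) = 0.644142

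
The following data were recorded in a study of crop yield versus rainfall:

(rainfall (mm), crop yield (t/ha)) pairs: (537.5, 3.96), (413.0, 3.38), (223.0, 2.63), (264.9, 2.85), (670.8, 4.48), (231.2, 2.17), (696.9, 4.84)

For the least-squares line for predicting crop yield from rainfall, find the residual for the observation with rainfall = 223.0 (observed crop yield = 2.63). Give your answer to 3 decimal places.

n = 7, Σx = 3037.3, Σy = 24.31, Σxy = 11745.779, Σx² = 1568471.95
Sxx = Σx² − (Σx)²/n = 1568471.95 − 1317884.47 = 250587.48
Sxy = Σxy − (Σx)(Σy)/n = 11745.779 − 10548.109 = 1197.67
b = Sxy/Sxx = 1197.67/250587.48 = 0.004779
a = ȳ − b·x̄ = 3.472857 − 0.004779·433.9 = 1.399054
ŷ(223.0) = 1.399054 + 0.004779·223 = 2.464871
residual = y − ŷ = 2.63 − 2.464871 = 0.165129

0.165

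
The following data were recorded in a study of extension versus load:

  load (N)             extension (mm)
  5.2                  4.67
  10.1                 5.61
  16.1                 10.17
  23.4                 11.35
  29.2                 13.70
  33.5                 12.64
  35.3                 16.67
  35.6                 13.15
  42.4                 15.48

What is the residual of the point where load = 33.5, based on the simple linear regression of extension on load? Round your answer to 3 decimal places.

n = 9, Σx = 230.8, Σy = 103.44, Σxy = 3046.695, Σx² = 7221.92
Sxx = Σx² − (Σx)²/n = 7221.92 − 5918.737778 = 1303.182222
Sxy = Σxy − (Σx)(Σy)/n = 3046.695 − 2652.661333 = 394.033667
b = Sxy/Sxx = 394.033667/1303.182222 = 0.302363
a = ȳ − b·x̄ = 11.493333 − 0.302363·25.644444 = 3.739410
ŷ(33.5) = 3.739410 + 0.302363·33.5 = 13.868560
residual = y − ŷ = 12.64 − 13.868560 = -1.228560

-1.229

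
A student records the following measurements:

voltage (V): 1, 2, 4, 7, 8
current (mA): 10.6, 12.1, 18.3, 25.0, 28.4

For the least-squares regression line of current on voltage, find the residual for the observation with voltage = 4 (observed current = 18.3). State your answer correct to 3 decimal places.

0.440

n = 5, Σx = 22, Σy = 94.4, Σxy = 510.2, Σx² = 134
Sxx = Σx² − (Σx)²/n = 134 − 96.8 = 37.2
Sxy = Σxy − (Σx)(Σy)/n = 510.2 − 415.36 = 94.84
b = Sxy/Sxx = 94.84/37.2 = 2.549462
a = ȳ − b·x̄ = 18.88 − 2.549462·4.4 = 7.662366
ŷ(4) = 7.662366 + 2.549462·4 = 17.860215
residual = y − ŷ = 18.3 − 17.860215 = 0.439785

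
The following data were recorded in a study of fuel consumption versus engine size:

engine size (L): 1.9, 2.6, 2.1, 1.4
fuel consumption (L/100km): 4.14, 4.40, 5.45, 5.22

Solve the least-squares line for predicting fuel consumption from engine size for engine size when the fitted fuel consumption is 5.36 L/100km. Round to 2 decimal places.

0.86

n = 4, Σx = 8, Σy = 19.21, Σxy = 38.059, Σx² = 16.74
Sxx = Σx² − (Σx)²/n = 16.74 − 16 = 0.74
Sxy = Σxy − (Σx)(Σy)/n = 38.059 − 38.42 = -0.361
b = Sxy/Sxx = -0.361/0.74 = -0.487838
a = ȳ − b·x̄ = 4.8025 − (-0.487838)·2 = 5.778176
Set a + b·x = 5.36: x = (5.36 − 5.778176) / (-0.487838) = 0.857202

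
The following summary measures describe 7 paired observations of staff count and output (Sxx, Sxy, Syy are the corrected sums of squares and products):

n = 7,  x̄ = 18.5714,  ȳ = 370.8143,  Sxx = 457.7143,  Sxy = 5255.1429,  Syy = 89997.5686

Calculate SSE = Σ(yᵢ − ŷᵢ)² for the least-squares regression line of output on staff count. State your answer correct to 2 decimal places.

b = Sxy/Sxx = 5255.1429/457.7143 = 11.481273
SSE = Syy − b·Sxy = 89997.5686 − 11.481273·5255.1429 = 29661.837557

29661.84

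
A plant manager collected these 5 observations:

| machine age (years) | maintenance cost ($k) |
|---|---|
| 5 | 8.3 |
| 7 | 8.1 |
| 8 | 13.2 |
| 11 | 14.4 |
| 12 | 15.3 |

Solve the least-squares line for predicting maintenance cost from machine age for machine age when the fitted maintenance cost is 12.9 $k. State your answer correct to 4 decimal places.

n = 5, Σx = 43, Σy = 59.3, Σxy = 545.8, Σx² = 403
Sxx = Σx² − (Σx)²/n = 403 − 369.8 = 33.2
Sxy = Σxy − (Σx)(Σy)/n = 545.8 − 509.98 = 35.82
b = Sxy/Sxx = 35.82/33.2 = 1.078916
a = ȳ − b·x̄ = 11.86 − 1.078916·8.6 = 2.581325
Set a + b·x = 12.9: x = (12.9 − 2.581325) / 1.078916 = 9.563931

9.5639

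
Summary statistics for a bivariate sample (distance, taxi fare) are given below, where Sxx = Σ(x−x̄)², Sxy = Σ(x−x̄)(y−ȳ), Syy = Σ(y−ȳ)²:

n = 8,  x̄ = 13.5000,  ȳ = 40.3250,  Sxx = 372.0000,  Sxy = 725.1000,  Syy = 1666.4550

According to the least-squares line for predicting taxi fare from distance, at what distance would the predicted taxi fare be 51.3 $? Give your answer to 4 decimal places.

19.1305

b = Sxy/Sxx = 725.1/372 = 1.949194
a = ȳ − b·x̄ = 40.325 − 1.949194·13.5 = 14.010887
Set a + b·x = 51.3: x = (51.3 − 14.010887) / 1.949194 = 19.130534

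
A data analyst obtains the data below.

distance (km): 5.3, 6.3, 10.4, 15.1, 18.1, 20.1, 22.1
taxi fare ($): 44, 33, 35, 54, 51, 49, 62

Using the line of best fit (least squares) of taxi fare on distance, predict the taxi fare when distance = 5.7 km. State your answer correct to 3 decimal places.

36.623

n = 7, Σx = 97.4, Σy = 328, Σxy = 4898.7, Σx² = 1623.98
Sxx = Σx² − (Σx)²/n = 1623.98 − 1355.251429 = 268.728571
Sxy = Σxy − (Σx)(Σy)/n = 4898.7 − 4563.885714 = 334.814286
b = Sxy/Sxx = 334.814286/268.728571 = 1.245920
a = ȳ − b·x̄ = 46.857143 − 1.245920·13.914286 = 29.521057
ŷ(5.7) = a + b·5.7 = 29.521057 + 1.245920·5.7 = 36.622800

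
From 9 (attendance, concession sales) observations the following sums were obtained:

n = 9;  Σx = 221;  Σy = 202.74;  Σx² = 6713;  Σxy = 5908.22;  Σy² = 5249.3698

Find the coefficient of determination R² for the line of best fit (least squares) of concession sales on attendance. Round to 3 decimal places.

Sxx = Σx² − (Σx)²/n = 6713 − 5426.777778 = 1286.222222
Sxy = Σxy − (Σx)(Σy)/n = 5908.22 − 4978.393333 = 929.826667
Syy = Σy² − (Σy)²/n = 5249.3698 − 4567.0564 = 682.3134
R² = Sxy²/(Sxx·Syy) = (929.826667)²/(1286.222222·682.3134) = 0.985154

0.985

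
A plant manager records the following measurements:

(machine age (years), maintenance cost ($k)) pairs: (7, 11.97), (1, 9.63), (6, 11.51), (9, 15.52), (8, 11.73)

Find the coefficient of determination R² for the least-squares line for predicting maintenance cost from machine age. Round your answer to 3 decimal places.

0.668

n = 5, Σx = 31, Σy = 60.36, Σxy = 396, Σx² = 231, Σy² = 746.9612
Sxx = Σx² − (Σx)²/n = 231 − 192.2 = 38.8
Sxy = Σxy − (Σx)(Σy)/n = 396 − 374.232 = 21.768
Syy = Σy² − (Σy)²/n = 746.9612 − 728.66592 = 18.29528
R² = Sxy²/(Sxx·Syy) = (21.768)²/(38.8·18.29528) = 0.667523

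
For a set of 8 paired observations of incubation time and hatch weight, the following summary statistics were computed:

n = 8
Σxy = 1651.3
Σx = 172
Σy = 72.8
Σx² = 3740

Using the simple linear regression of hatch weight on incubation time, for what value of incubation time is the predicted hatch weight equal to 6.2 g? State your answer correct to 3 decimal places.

Sxx = Σx² − (Σx)²/n = 3740 − 3698 = 42
Sxy = Σxy − (Σx)(Σy)/n = 1651.3 − 1565.2 = 86.1
b = Sxy/Sxx = 86.1/42 = 2.05
a = ȳ − b·x̄ = 9.1 − 2.05·21.5 = -34.975
Set a + b·x = 6.2: x = (6.2 − (-34.975)) / 2.05 = 20.085366

20.085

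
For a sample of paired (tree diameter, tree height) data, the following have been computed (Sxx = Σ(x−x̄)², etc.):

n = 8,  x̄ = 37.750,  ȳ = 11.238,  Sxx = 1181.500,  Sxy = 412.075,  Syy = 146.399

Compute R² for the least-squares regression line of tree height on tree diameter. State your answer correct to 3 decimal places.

0.982

R² = Sxy²/(Sxx·Syy) = (412.075)²/(1181.5·146.399) = 0.981704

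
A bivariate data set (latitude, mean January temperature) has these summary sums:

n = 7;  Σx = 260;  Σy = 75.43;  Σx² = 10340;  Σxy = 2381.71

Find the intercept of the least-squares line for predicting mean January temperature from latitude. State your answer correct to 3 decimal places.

33.620

Sxx = Σx² − (Σx)²/n = 10340 − 9657.142857 = 682.857143
Sxy = Σxy − (Σx)(Σy)/n = 2381.71 − 2801.685714 = -419.975714
b = Sxy/Sxx = -419.975714/682.857143 = -0.615027
a = ȳ − b·x̄ = 10.775714 − (-0.615027)·37.142857 = 33.619582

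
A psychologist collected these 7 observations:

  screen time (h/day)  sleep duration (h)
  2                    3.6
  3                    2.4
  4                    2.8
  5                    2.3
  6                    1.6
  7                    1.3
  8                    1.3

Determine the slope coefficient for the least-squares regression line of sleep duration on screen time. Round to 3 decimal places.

-0.368

n = 7, Σx = 35, Σy = 15.3, Σxy = 66.2, Σx² = 203
Sxx = Σx² − (Σx)²/n = 203 − 175 = 28
Sxy = Σxy − (Σx)(Σy)/n = 66.2 − 76.5 = -10.3
b = Sxy/Sxx = -10.3/28 = -0.367857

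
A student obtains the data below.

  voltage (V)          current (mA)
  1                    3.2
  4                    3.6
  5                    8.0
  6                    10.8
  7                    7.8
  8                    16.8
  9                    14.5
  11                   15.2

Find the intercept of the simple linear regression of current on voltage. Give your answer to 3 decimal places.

0.620

n = 8, Σx = 51, Σy = 79.9, Σxy = 609.1, Σx² = 393
Sxx = Σx² − (Σx)²/n = 393 − 325.125 = 67.875
Sxy = Σxy − (Σx)(Σy)/n = 609.1 − 509.3625 = 99.7375
b = Sxy/Sxx = 99.7375/67.875 = 1.469429
a = ȳ − b·x̄ = 9.9875 − 1.469429·6.375 = 0.619890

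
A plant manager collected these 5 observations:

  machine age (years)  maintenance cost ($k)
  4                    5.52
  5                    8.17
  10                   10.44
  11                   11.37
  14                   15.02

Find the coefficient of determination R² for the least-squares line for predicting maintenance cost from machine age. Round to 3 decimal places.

n = 5, Σx = 44, Σy = 50.52, Σxy = 502.68, Σx² = 458, Σy² = 561.0902
Sxx = Σx² − (Σx)²/n = 458 − 387.2 = 70.8
Sxy = Σxy − (Σx)(Σy)/n = 502.68 − 444.576 = 58.104
Syy = Σy² − (Σy)²/n = 561.0902 − 510.45408 = 50.63612
R² = Sxy²/(Sxx·Syy) = (58.104)²/(70.8·50.63612) = 0.941713

0.942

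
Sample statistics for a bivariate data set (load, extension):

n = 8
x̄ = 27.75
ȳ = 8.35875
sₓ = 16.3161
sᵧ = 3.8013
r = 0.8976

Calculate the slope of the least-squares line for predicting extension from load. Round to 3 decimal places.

b = r · sᵧ/sₓ = 0.8976 · 3.8013/16.3161 = 0.209121

0.209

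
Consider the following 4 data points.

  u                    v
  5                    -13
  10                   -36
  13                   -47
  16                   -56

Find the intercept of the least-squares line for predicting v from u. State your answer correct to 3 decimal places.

5.333

n = 4, Σx = 44, Σy = -152, Σxy = -1932, Σx² = 550
Sxx = Σx² − (Σx)²/n = 550 − 484 = 66
Sxy = Σxy − (Σx)(Σy)/n = -1932 − (-1672) = -260
b = Sxy/Sxx = -260/66 = -3.939394
a = ȳ − b·x̄ = -38 − (-3.939394)·11 = 5.333333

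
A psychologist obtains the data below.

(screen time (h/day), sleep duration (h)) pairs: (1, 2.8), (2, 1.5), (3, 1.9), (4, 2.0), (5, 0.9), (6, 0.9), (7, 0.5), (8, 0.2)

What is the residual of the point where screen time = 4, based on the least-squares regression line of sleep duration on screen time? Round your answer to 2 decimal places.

0.50

n = 8, Σx = 36, Σy = 10.7, Σxy = 34.5, Σx² = 204
Sxx = Σx² − (Σx)²/n = 204 − 162 = 42
Sxy = Σxy − (Σx)(Σy)/n = 34.5 − 48.15 = -13.65
b = Sxy/Sxx = -13.65/42 = -0.325
a = ȳ − b·x̄ = 1.3375 − (-0.325)·4.5 = 2.8
ŷ(4) = 2.8 + (-0.325)·4 = 1.5
residual = y − ŷ = 2.0 − 1.5 = 0.5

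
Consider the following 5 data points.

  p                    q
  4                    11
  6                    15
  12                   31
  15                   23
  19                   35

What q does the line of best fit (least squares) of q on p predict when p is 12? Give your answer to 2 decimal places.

24.18

n = 5, Σx = 56, Σy = 115, Σxy = 1516, Σx² = 782
Sxx = Σx² − (Σx)²/n = 782 − 627.2 = 154.8
Sxy = Σxy − (Σx)(Σy)/n = 1516 − 1288 = 228
b = Sxy/Sxx = 228/154.8 = 1.472868
a = ȳ − b·x̄ = 23 − 1.472868·11.2 = 6.503876
ŷ(12) = a + b·12 = 6.503876 + 1.472868·12 = 24.178295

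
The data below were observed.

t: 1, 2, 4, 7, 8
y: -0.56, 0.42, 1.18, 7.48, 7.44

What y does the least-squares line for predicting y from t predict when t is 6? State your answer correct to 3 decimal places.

5.199

n = 5, Σx = 22, Σy = 15.96, Σxy = 116.88, Σx² = 134
Sxx = Σx² − (Σx)²/n = 134 − 96.8 = 37.2
Sxy = Σxy − (Σx)(Σy)/n = 116.88 − 70.224 = 46.656
b = Sxy/Sxx = 46.656/37.2 = 1.254194
a = ȳ − b·x̄ = 3.192 − 1.254194·4.4 = -2.326452
ŷ(6) = a + b·6 = -2.326452 + 1.254194·6 = 5.198710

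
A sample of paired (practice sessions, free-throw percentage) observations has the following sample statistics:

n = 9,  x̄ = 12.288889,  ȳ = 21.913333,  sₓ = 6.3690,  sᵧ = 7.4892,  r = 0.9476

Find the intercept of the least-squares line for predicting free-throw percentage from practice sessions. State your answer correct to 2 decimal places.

b = r · sᵧ/sₓ = 0.9476 · 7.4892/6.369 = 1.114267
a = ȳ − b·x̄ = 21.913333 − 1.114267·12.288889 = 8.220231

8.22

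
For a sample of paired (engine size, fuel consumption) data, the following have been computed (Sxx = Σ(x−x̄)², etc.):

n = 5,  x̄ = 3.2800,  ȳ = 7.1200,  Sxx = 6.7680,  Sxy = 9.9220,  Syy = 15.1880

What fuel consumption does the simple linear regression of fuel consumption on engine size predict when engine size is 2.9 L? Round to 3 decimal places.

b = Sxy/Sxx = 9.922/6.768 = 1.466017
a = ȳ − b·x̄ = 7.12 − 1.466017·3.28 = 2.311466
ŷ(2.9) = a + b·2.9 = 2.311466 + 1.466017·2.9 = 6.562914

6.563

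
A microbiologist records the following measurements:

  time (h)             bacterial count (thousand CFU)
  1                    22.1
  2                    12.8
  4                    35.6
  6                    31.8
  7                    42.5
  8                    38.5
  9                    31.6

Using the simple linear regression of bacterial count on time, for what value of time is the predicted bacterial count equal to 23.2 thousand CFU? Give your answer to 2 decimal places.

2.20

n = 7, Σx = 37, Σy = 214.9, Σxy = 1270.8, Σx² = 251
Sxx = Σx² − (Σx)²/n = 251 − 195.571429 = 55.428571
Sxy = Σxy − (Σx)(Σy)/n = 1270.8 − 1135.9 = 134.9
b = Sxy/Sxx = 134.9/55.428571 = 2.433763
a = ȳ − b·x̄ = 30.7 − 2.433763·5.285714 = 17.835825
Set a + b·x = 23.2: x = (23.2 − 17.835825) / 2.433763 = 2.204067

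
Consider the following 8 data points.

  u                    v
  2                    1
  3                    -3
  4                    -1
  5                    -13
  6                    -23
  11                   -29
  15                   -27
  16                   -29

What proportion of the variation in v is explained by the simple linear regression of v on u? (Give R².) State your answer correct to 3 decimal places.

n = 8, Σx = 62, Σy = -124, Σxy = -1402, Σx² = 692, Σy² = 3120
Sxx = Σx² − (Σx)²/n = 692 − 480.5 = 211.5
Sxy = Σxy − (Σx)(Σy)/n = -1402 − (-961) = -441
Syy = Σy² − (Σy)²/n = 3120 − 1922 = 1198
R² = Sxy²/(Sxx·Syy) = (-441)²/(211.5·1198) = 0.767556

0.768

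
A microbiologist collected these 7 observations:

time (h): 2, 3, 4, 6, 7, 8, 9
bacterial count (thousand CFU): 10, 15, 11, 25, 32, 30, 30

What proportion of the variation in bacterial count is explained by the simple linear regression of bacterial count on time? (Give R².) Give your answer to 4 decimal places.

n = 7, Σx = 39, Σy = 153, Σxy = 993, Σx² = 259, Σy² = 3895
Sxx = Σx² − (Σx)²/n = 259 − 217.285714 = 41.714286
Sxy = Σxy − (Σx)(Σy)/n = 993 − 852.428571 = 140.571429
Syy = Σy² − (Σy)²/n = 3895 − 3344.142857 = 550.857143
R² = Sxy²/(Sxx·Syy) = (140.571429)²/(41.714286·550.857143) = 0.859944

0.8599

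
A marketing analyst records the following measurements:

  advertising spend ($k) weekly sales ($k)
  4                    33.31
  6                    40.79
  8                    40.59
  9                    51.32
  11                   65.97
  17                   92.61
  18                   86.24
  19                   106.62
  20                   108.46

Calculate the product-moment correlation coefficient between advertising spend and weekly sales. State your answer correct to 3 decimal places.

0.983

n = 9, Σx = 112, Σy = 625.91, Σxy = 9211.92, Σx² = 1692, Σy² = 50552.0573
Sxx = Σx² − (Σx)²/n = 1692 − 1393.777778 = 298.222222
Sxy = Σxy − (Σx)(Σy)/n = 9211.92 − 7789.102222 = 1422.817778
Syy = Σy² − (Σy)²/n = 50552.0573 − 43529.258678 = 7022.798622
r = Sxy/√(Sxx·Syy) = 1422.817778/√(2094354.611338) = 1422.817778/1447.188520 = 0.983160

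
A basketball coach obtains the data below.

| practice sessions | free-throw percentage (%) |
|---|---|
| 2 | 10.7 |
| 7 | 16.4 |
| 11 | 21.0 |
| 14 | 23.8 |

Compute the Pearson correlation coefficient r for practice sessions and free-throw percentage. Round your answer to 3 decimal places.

n = 4, Σx = 34, Σy = 71.9, Σxy = 700.4, Σx² = 370, Σy² = 1390.89
Sxx = Σx² − (Σx)²/n = 370 − 289 = 81
Sxy = Σxy − (Σx)(Σy)/n = 700.4 − 611.15 = 89.25
Syy = Σy² − (Σy)²/n = 1390.89 − 1292.4025 = 98.4875
r = Sxy/√(Sxx·Syy) = 89.25/√(7977.4875) = 89.25/89.316782 = 0.999252

0.999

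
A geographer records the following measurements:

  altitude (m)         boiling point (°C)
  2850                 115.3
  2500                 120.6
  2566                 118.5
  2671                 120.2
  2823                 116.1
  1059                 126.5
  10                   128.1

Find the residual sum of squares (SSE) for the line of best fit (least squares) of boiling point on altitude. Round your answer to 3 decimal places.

17.559

n = 7, Σx = 14479, Σy = 845.3, Σxy = 1718225, Σx² = 37182007, Σy² = 102219.81
Sxx = Σx² − (Σx)²/n = 37182007 − 29948777.285714 = 7233229.714286
Sxy = Σxy − (Σx)(Σy)/n = 1718225 − 1748442.671429 = -30217.671429
Syy = Σy² − (Σy)²/n = 102219.81 − 102076.012857 = 143.797143
b = Sxy/Sxx = -30217.671429/7233229.714286 = -0.004178
SSE = Syy − b·Sxy = 143.797143 − (-0.004178)·(-30217.671429) = 17.559252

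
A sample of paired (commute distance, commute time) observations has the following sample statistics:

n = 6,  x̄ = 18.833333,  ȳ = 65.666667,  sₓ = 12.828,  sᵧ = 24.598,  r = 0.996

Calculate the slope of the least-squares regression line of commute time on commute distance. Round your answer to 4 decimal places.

1.9099

b = r · sᵧ/sₓ = 0.996 · 24.598/12.828 = 1.909854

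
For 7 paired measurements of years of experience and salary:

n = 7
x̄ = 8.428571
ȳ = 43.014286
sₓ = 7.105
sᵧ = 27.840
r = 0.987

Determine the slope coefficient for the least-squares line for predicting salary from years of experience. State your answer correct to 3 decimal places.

3.867

b = r · sᵧ/sₓ = 0.987 · 27.84/7.105 = 3.867429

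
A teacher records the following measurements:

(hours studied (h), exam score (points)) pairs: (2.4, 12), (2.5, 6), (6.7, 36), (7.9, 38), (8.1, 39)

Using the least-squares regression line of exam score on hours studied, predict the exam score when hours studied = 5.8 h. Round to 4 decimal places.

n = 5, Σx = 27.6, Σy = 131, Σxy = 901.1, Σx² = 184.92
Sxx = Σx² − (Σx)²/n = 184.92 − 152.352 = 32.568
Sxy = Σxy − (Σx)(Σy)/n = 901.1 − 723.12 = 177.98
b = Sxy/Sxx = 177.98/32.568 = 5.464873
a = ȳ − b·x̄ = 26.2 − 5.464873·5.52 = -3.966102
ŷ(5.8) = a + b·5.8 = -3.966102 + 5.464873·5.8 = 27.730165

27.7302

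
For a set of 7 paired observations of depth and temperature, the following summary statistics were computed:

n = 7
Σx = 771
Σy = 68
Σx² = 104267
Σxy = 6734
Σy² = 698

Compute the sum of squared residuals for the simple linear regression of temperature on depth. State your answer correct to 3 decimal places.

Sxx = Σx² − (Σx)²/n = 104267 − 84920.142857 = 19346.857143
Sxy = Σxy − (Σx)(Σy)/n = 6734 − 7489.714286 = -755.714286
Syy = Σy² − (Σy)²/n = 698 − 660.571429 = 37.428571
b = Sxy/Sxx = -755.714286/19346.857143 = -0.039061
SSE = Syy − b·Sxy = 37.428571 − (-0.039061)·(-755.714286) = 7.909354

7.909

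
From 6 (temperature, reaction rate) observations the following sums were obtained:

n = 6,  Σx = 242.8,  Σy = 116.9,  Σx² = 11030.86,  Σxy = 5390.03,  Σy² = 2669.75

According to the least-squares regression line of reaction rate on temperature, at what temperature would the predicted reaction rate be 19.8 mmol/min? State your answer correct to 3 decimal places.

41.046

Sxx = Σx² − (Σx)²/n = 11030.86 − 9825.306667 = 1205.553333
Sxy = Σxy − (Σx)(Σy)/n = 5390.03 − 4730.553333 = 659.476667
b = Sxy/Sxx = 659.476667/1205.553333 = 0.547032
a = ȳ − b·x̄ = 19.483333 − 0.547032·40.466667 = -2.653242
Set a + b·x = 19.8: x = (19.8 − (-2.653242)) / 0.547032 = 41.045548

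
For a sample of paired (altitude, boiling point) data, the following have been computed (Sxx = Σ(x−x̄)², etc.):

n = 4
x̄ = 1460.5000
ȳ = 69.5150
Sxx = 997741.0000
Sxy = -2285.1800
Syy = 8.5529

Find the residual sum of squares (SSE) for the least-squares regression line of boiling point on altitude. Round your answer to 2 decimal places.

3.32

b = Sxy/Sxx = -2285.18/997741 = -0.002290
SSE = Syy − b·Sxy = 8.5529 − (-0.002290)·(-2285.18) = 3.319029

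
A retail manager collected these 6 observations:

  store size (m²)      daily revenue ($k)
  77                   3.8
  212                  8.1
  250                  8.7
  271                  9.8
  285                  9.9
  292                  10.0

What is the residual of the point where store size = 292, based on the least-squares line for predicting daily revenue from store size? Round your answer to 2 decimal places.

-0.16

n = 6, Σx = 1387, Σy = 50.3, Σxy = 12582.1, Σx² = 353303
Sxx = Σx² − (Σx)²/n = 353303 − 320628.166667 = 32674.833333
Sxy = Σxy − (Σx)(Σy)/n = 12582.1 − 11627.683333 = 954.416667
b = Sxy/Sxx = 954.416667/32674.833333 = 0.029210
a = ȳ − b·x̄ = 8.383333 − 0.029210·231.166667 = 1.631063
ŷ(292) = 1.631063 + 0.029210·292 = 10.160247
residual = y − ŷ = 10.0 − 10.160247 = -0.160247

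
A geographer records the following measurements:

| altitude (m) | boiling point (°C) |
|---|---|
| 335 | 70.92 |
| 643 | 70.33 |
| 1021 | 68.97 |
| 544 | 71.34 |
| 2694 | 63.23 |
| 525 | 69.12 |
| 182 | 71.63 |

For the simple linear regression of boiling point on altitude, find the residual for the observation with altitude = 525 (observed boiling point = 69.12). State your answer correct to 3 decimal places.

n = 7, Σx = 5944, Σy = 485.54, Σxy = 397874, Σx² = 9430436
Sxx = Σx² − (Σx)²/n = 9430436 − 5047305.142857 = 4383130.857143
Sxy = Σxy − (Σx)(Σy)/n = 397874 − 412292.822857 = -14418.822857
b = Sxy/Sxx = -14418.822857/4383130.857143 = -0.003290
a = ȳ − b·x̄ = 69.362857 − (-0.003290)·849.142857 = 72.156212
ŷ(525) = 72.156212 + (-0.003290)·525 = 70.429163
residual = y − ŷ = 69.12 − 70.429163 = -1.309163

-1.309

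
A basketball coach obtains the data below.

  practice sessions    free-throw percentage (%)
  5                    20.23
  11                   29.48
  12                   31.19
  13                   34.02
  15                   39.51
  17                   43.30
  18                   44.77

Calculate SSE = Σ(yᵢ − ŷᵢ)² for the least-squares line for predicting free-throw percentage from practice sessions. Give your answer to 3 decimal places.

n = 7, Σx = 91, Σy = 242.5, Σxy = 3376.58, Σx² = 1297, Σy² = 8848.7828
Sxx = Σx² − (Σx)²/n = 1297 − 1183 = 114
Sxy = Σxy − (Σx)(Σy)/n = 3376.58 − 3152.5 = 224.08
Syy = Σy² − (Σy)²/n = 8848.7828 − 8400.892857 = 447.889943
b = Sxy/Sxx = 224.08/114 = 1.965614
SSE = Syy − b·Sxy = 447.889943 − 1.965614·224.08 = 7.435150

7.435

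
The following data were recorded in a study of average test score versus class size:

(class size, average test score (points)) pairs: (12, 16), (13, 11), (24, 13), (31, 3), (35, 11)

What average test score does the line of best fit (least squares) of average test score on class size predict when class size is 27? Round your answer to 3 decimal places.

n = 5, Σx = 115, Σy = 54, Σxy = 1125, Σx² = 3075
Sxx = Σx² − (Σx)²/n = 3075 − 2645 = 430
Sxy = Σxy − (Σx)(Σy)/n = 1125 − 1242 = -117
b = Sxy/Sxx = -117/430 = -0.272093
a = ȳ − b·x̄ = 10.8 − (-0.272093)·23 = 17.058140
ŷ(27) = a + b·27 = 17.058140 + (-0.272093)·27 = 9.711628

9.712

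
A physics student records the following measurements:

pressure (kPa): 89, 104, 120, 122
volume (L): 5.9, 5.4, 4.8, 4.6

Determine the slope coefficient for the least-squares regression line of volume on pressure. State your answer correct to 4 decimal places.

-0.0381

n = 4, Σx = 435, Σy = 20.7, Σxy = 2223.9, Σx² = 48021
Sxx = Σx² − (Σx)²/n = 48021 − 47306.25 = 714.75
Sxy = Σxy − (Σx)(Σy)/n = 2223.9 − 2251.125 = -27.225
b = Sxy/Sxx = -27.225/714.75 = -0.038090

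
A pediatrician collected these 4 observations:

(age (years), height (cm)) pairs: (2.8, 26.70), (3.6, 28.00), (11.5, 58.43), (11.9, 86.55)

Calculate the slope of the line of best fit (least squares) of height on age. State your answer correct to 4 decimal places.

5.3659

n = 4, Σx = 29.8, Σy = 199.68, Σxy = 1877.45, Σx² = 294.66
Sxx = Σx² − (Σx)²/n = 294.66 − 222.01 = 72.65
Sxy = Σxy − (Σx)(Σy)/n = 1877.45 − 1487.616 = 389.834
b = Sxy/Sxx = 389.834/72.65 = 5.365919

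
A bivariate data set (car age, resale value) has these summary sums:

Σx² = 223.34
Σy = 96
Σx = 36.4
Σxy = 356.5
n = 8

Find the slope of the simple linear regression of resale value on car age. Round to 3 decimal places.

-1.391

Sxx = Σx² − (Σx)²/n = 223.34 − 165.62 = 57.72
Sxy = Σxy − (Σx)(Σy)/n = 356.5 − 436.8 = -80.3
b = Sxy/Sxx = -80.3/57.72 = -1.391199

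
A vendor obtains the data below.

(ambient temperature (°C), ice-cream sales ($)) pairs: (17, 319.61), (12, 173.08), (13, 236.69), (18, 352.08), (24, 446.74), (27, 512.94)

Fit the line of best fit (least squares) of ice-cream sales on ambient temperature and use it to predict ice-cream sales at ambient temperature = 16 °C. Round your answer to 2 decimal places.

287.59

n = 6, Σx = 111, Σy = 2041.14, Σxy = 41495.88, Σx² = 2231
Sxx = Σx² − (Σx)²/n = 2231 − 2053.5 = 177.5
Sxy = Σxy − (Σx)(Σy)/n = 41495.88 − 37761.09 = 3734.79
b = Sxy/Sxx = 3734.79/177.5 = 21.041070
a = ȳ − b·x̄ = 340.19 − 21.041070·18.5 = -49.069803
ŷ(16) = a + b·16 = -49.069803 + 21.041070·16 = 287.587324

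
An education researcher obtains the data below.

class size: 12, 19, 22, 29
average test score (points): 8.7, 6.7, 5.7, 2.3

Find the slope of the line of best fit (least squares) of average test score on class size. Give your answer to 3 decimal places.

n = 4, Σx = 82, Σy = 23.4, Σxy = 423.8, Σx² = 1830
Sxx = Σx² − (Σx)²/n = 1830 − 1681 = 149
Sxy = Σxy − (Σx)(Σy)/n = 423.8 − 479.7 = -55.9
b = Sxy/Sxx = -55.9/149 = -0.375168

-0.375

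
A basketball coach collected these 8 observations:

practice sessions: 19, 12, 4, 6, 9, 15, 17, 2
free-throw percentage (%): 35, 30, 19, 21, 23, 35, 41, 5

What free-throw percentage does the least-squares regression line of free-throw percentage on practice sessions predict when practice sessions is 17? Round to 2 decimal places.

n = 8, Σx = 84, Σy = 209, Σxy = 2666, Σx² = 1156
Sxx = Σx² − (Σx)²/n = 1156 − 882 = 274
Sxy = Σxy − (Σx)(Σy)/n = 2666 − 2194.5 = 471.5
b = Sxy/Sxx = 471.5/274 = 1.720803
a = ȳ − b·x̄ = 26.125 − 1.720803·10.5 = 8.056569
ŷ(17) = a + b·17 = 8.056569 + 1.720803·17 = 37.310219

37.31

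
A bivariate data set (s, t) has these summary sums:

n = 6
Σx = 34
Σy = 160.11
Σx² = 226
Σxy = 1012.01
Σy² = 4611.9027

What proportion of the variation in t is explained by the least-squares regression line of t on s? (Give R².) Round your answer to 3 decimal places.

Sxx = Σx² − (Σx)²/n = 226 − 192.666667 = 33.333333
Sxy = Σxy − (Σx)(Σy)/n = 1012.01 − 907.29 = 104.72
Syy = Σy² − (Σy)²/n = 4611.9027 − 4272.53535 = 339.36735
R² = Sxy²/(Sxx·Syy) = (104.72)²/(33.333333·339.36735) = 0.969417

0.969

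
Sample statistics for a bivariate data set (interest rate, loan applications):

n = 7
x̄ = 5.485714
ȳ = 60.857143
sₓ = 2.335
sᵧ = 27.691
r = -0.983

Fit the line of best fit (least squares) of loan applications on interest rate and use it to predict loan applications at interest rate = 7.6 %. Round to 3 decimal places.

36.210

b = r · sᵧ/sₓ = -0.983 · 27.691/2.335 = -11.657496
a = ȳ − b·x̄ = 60.857143 − (-11.657496)·5.485714 = 124.806832
ŷ(7.6) = a + b·7.6 = 124.806832 + (-11.657496)·7.6 = 36.209863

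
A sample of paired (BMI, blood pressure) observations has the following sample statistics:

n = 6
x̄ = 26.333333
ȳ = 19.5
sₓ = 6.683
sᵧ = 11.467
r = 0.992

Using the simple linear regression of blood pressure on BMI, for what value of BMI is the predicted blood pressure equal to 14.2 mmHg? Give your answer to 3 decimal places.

b = r · sᵧ/sₓ = 0.992 · 11.467/6.683 = 1.702119
a = ȳ − b·x̄ = 19.5 − 1.702119·26.333333 = -25.322477
Set a + b·x = 14.2: x = (14.2 − (-25.322477)) / 1.702119 = 23.219568

23.220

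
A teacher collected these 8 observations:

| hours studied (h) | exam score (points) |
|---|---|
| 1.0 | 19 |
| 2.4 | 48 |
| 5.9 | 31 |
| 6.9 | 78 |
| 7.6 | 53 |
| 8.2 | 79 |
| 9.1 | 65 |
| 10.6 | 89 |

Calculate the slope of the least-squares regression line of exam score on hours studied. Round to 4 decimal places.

6.0491

n = 8, Σx = 51.7, Σy = 462, Σxy = 3440.8, Σx² = 409.35
Sxx = Σx² − (Σx)²/n = 409.35 − 334.11125 = 75.23875
Sxy = Σxy − (Σx)(Σy)/n = 3440.8 − 2985.675 = 455.125
b = Sxy/Sxx = 455.125/75.23875 = 6.049077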